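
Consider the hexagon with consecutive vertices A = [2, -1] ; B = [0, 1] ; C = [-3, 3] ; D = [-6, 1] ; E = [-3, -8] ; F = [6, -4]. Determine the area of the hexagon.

66.5

Σ = (2) + (3) + (15) + (51) + (60) + (2) = 133
Area = |Σ|/2 = 66.5.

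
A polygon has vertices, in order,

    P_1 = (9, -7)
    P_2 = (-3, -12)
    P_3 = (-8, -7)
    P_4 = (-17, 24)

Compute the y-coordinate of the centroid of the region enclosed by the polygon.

Apply the shoelace (surveyor's) formula. First the cross-terms c_i = x_i·y_{i+1} − x_{i+1}·y_i:
  -129, -75, -311, -97  ⇒  2A = -612, A = -306.
Then Σ (y_i + y_{i+1})·c_i = -3060, so ȳ = -3060 / (6·(-306)) = 5/3.

5/3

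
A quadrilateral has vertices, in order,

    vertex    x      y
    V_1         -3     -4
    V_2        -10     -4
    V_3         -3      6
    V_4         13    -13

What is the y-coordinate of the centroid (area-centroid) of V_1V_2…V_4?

-190/69

Apply the shoelace (surveyor's) formula. First the cross-terms c_i = x_i·y_{i+1} − x_{i+1}·y_i:
  -28, -72, -39, -91  ⇒  2A = -230, A = -115.
Then Σ (y_i + y_{i+1})·c_i = 1900, so ȳ = 1900 / (6·(-115)) = -190/69.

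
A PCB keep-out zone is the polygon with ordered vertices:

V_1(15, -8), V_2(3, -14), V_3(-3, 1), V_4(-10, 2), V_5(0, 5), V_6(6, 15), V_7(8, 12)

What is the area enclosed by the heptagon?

296.5

Σ = (-186) + (-39) + (4) + (-50) + (-30) + (-48) + (-244) = -593
Area = |Σ|/2 = 296.5.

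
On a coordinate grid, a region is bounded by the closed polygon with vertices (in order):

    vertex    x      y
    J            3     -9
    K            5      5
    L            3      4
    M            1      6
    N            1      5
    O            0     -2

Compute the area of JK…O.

41

J→K: (3)(5) − (5)(-9) = 60
K→L: (5)(4) − (3)(5) = 5
L→M: (3)(6) − (1)(4) = 14
M→N: (1)(5) − (1)(6) = -1
N→O: (1)(-2) − (0)(5) = -2
O→J: (0)(-9) − (3)(-2) = 6
Σ = 82
Area = |Σ|/2 = 41.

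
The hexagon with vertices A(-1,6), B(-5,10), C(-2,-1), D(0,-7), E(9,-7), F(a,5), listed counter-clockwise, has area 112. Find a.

4

Write out the shoelace sum; only the two edges meeting at F involve a:
2·Area = [(9·5 − a·(-7)) + (a·6 − (-1)·5)] + 122
       = 13·a + 172 = 224
⇒ a = 4.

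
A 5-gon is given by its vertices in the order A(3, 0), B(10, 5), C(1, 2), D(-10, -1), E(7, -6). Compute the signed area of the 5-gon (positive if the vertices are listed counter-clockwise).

67

Σ = (15) + (15) + (19) + (67) + (18) = 134
Signed area = Σ/2 = 67 (positive ⇒ counter-clockwise traversal).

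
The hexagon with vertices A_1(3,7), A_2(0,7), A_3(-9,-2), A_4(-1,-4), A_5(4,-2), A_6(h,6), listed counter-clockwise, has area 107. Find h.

8

Write out the shoelace sum; only the two edges meeting at A_6 involve h:
2·Area = [(4·6 − h·(-2)) + (h·7 − 3·6)] + 136
       = 9·h + 142 = 214
⇒ h = 8.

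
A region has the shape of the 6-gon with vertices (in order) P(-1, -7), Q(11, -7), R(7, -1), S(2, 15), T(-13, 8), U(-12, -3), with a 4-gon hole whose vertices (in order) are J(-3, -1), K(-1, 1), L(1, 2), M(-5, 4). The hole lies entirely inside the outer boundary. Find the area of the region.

316

Outer boundary:
Apply the surveyor's formula: 2A = Σ (x_i·y_{i+1} − x_{i+1}·y_i), indices taken mod 6.
Σ = (84) + (38) + (107) + (211) + (135) + (81) = 656
Area = |Σ|/2 = 328.
Hole:
Σ = (-4) + (-3) + (14) + (17) = 24
Area = |Σ|/2 = 12.
Net area = 328 − 12 = 316.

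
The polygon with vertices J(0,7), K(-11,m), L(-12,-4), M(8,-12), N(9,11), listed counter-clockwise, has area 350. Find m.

12

Write out the shoelace sum; only the two edges meeting at K involve m:
2·Area = [(0·m − (-11)·7) + ((-11)·(-4) − (-12)·m)] + 435
       = 12·m + 556 = 700
⇒ m = 12.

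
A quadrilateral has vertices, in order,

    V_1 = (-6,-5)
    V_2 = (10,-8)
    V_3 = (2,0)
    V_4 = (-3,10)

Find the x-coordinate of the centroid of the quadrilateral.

-37/209

Apply the surveyor's formula. First the cross-terms c_i = x_i·y_{i+1} − x_{i+1}·y_i:
  98, 16, 20, 75  ⇒  2A = 209, A = 104.5.
Then Σ (x_i + x_{i+1})·c_i = -111, so x̄ = -111 / (6·104.5) = -37/209.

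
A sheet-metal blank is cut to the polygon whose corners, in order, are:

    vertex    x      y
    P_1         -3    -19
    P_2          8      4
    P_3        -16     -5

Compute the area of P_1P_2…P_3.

226.5

Apply Gauss's area formula: 2A = Σ (x_i·y_{i+1} − x_{i+1}·y_i), indices taken mod 3.
Σ = (140) + (24) + (289) = 453
Area = |Σ|/2 = 226.5.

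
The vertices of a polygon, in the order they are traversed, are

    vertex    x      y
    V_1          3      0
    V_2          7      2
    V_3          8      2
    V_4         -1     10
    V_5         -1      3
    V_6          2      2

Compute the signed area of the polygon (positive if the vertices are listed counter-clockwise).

Apply the surveyor's formula: 2A = Σ (x_i·y_{i+1} − x_{i+1}·y_i), indices taken mod 6.
Σ = (6) + (-2) + (82) + (7) + (-8) + (-6) = 79
Signed area = Σ/2 = 39.5 (positive ⇒ counter-clockwise traversal).

39.5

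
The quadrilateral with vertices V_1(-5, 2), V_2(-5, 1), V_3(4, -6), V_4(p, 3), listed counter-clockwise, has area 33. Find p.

1

Write out the shoelace sum; only the two edges meeting at V_4 involve p:
2·Area = [(4·3 − p·(-6)) + (p·2 − (-5)·3)] + 31
       = 8·p + 58 = 66
⇒ p = 1.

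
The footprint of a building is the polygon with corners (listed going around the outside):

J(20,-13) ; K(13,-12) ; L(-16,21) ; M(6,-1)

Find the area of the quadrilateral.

Apply Gauss's area formula: 2A = Σ (x_i·y_{i+1} − x_{i+1}·y_i), indices taken mod 4.
Σ = (-71) + (81) + (-110) + (-58) = -158
Area = |Σ|/2 = 79.

79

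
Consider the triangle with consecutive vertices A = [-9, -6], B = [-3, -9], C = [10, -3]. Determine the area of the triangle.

Apply the shoelace formula: 2A = Σ (x_i·y_{i+1} − x_{i+1}·y_i), indices taken mod 3.
Σ = (63) + (99) + (-87) = 75
Area = |Σ|/2 = 37.5.

37.5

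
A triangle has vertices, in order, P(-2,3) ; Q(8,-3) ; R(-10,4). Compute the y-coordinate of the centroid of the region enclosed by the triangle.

Apply the shoelace (surveyor's) formula. First the cross-terms c_i = x_i·y_{i+1} − x_{i+1}·y_i:
  -18, 2, -22  ⇒  2A = -38, A = -19.
Then Σ (y_i + y_{i+1})·c_i = -152, so ȳ = -152 / (6·(-19)) = 4/3.

4/3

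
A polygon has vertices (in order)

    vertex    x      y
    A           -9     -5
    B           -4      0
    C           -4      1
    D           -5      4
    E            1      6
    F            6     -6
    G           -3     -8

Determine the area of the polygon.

Σ = (-20) + (-4) + (-11) + (-34) + (-42) + (-66) + (-57) = -234
Area = |Σ|/2 = 117.

117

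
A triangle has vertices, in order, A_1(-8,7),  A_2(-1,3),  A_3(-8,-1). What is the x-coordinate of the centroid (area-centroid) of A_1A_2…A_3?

-17/3

Apply the shoelace (surveyor's) formula. First the cross-terms c_i = x_i·y_{i+1} − x_{i+1}·y_i:
  -17, 25, -64  ⇒  2A = -56, A = -28.
Then Σ (x_i + x_{i+1})·c_i = 952, so x̄ = 952 / (6·(-28)) = -17/3.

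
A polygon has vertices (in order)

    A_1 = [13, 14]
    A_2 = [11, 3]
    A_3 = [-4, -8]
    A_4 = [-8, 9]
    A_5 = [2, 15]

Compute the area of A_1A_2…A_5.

Apply Gauss's area formula: 2A = Σ (x_i·y_{i+1} − x_{i+1}·y_i), indices taken mod 5.
Σ = (-115) + (-76) + (-100) + (-138) + (-167) = -596
Area = |Σ|/2 = 298.

298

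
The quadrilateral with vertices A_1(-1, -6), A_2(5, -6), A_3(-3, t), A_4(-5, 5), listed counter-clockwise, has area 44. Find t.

5

Write out the shoelace sum; only the two edges meeting at A_3 involve t:
2·Area = [(5·t − (-3)·(-6)) + ((-3)·5 − (-5)·t)] + 71
       = 10·t + 38 = 88
⇒ t = 5.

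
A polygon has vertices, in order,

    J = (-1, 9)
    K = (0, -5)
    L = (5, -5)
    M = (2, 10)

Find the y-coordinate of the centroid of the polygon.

Apply the surveyor's formula. First the cross-terms c_i = x_i·y_{i+1} − x_{i+1}·y_i:
  5, 25, 60, 28  ⇒  2A = 118, A = 59.
Then Σ (y_i + y_{i+1})·c_i = 602, so ȳ = 602 / (6·59) = 301/177.

301/177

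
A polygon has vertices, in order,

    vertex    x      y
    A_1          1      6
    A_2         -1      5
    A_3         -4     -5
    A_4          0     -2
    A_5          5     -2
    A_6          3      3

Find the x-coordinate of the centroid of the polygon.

121/270

Apply the surveyor's formula. First the cross-terms c_i = x_i·y_{i+1} − x_{i+1}·y_i:
  11, 25, 8, 10, 21, 15  ⇒  2A = 90, A = 45.
Then Σ (x_i + x_{i+1})·c_i = 121, so x̄ = 121 / (6·45) = 121/270.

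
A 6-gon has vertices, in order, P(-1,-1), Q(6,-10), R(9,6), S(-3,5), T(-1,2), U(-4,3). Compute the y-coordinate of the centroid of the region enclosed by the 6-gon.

5/72

Apply Gauss's area formula. First the cross-terms c_i = x_i·y_{i+1} − x_{i+1}·y_i:
  16, 126, 63, -1, 5, 7  ⇒  2A = 216, A = 108.
Then Σ (y_i + y_{i+1})·c_i = 45, so ȳ = 45 / (6·108) = 5/72.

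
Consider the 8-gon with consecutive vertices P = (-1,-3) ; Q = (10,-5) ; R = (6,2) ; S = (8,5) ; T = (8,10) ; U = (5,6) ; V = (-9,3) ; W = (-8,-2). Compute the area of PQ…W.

135

Σ = (35) + (50) + (14) + (40) + (-2) + (69) + (42) + (22) = 270
Area = |Σ|/2 = 135.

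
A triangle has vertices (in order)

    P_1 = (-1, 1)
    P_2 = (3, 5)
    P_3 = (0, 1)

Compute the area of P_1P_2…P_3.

Cross-terms: -8, 3, 1  ⇒  Σ = -4
Area = |Σ|/2 = 2.

2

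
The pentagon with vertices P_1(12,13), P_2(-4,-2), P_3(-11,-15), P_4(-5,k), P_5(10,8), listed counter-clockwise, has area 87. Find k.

-9

The doubled signed area Σ (x_i y_{i+1} − x_{i+1} y_i) is linear in k.
With k=0 it equals -15; the coefficient of k is -21 (from the two edges through P_4).
So -21·k + -15 = 2·87 = 174 ⇒ k = -9.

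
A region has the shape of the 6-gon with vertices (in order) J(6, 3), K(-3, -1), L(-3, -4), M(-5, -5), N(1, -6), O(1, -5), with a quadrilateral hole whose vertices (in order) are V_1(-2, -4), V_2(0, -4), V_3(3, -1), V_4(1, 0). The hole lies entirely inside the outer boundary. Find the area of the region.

29.5

Outer boundary:
Σ = (3) + (9) + (-5) + (35) + (1) + (33) = 76
Area = |Σ|/2 = 38.
Hole:
V_1→V_2: (-2)(-4) − (0)(-4) = 8
V_2→V_3: (0)(-1) − (3)(-4) = 12
V_3→V_4: (3)(0) − (1)(-1) = 1
V_4→V_1: (1)(-4) − (-2)(0) = -4
Σ = 17
Area = |Σ|/2 = 8.5.
Net area = 38 − 8.5 = 29.5.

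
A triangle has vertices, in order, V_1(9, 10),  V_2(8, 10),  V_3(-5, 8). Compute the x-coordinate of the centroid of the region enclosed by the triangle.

4

Apply the surveyor's formula. First the cross-terms c_i = x_i·y_{i+1} − x_{i+1}·y_i:
  10, 114, -122  ⇒  2A = 2, A = 1.
Then Σ (x_i + x_{i+1})·c_i = 24, so x̄ = 24 / (6·1) = 4.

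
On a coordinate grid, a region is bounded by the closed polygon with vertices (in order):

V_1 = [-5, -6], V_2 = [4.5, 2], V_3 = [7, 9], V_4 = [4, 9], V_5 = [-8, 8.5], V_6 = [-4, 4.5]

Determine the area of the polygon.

110.5

Σ = (17) + (26.5) + (27) + (106) + (-2) + (46.5) = 221
Area = |Σ|/2 = 110.5.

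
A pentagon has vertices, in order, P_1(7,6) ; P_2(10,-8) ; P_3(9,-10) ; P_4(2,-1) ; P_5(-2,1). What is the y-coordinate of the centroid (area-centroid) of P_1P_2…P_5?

Apply the shoelace (surveyor's) formula. First the cross-terms c_i = x_i·y_{i+1} − x_{i+1}·y_i:
  -116, -28, 11, 0, -19  ⇒  2A = -152, A = -76.
Then Σ (y_i + y_{i+1})·c_i = 482, so ȳ = 482 / (6·(-76)) = -241/228.

-241/228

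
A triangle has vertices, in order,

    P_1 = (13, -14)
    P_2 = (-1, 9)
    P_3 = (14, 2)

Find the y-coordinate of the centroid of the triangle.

-1

Apply Gauss's area formula. First the cross-terms c_i = x_i·y_{i+1} − x_{i+1}·y_i:
  103, -128, -222  ⇒  2A = -247, A = -123.5.
Then Σ (y_i + y_{i+1})·c_i = 741, so ȳ = 741 / (6·(-123.5)) = -1.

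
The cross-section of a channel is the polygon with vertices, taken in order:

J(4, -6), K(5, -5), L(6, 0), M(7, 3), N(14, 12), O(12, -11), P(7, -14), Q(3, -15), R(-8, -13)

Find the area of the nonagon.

205.5

Apply the shoelace (surveyor's) formula: 2A = Σ (x_i·y_{i+1} − x_{i+1}·y_i), indices taken mod 9.
Σ = (10) + (30) + (18) + (42) + (-298) + (-91) + (-63) + (-159) + (100) = -411
Area = |Σ|/2 = 205.5.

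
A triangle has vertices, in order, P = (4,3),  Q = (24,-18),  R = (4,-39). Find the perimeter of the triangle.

100

|PQ| = √((20)² + (-21)²) = √841 = 29
|QR| = √((-20)² + (-21)²) = √841 = 29
|RP| = √((0)² + (42)²) = √1764 = 42
Perimeter = 29 + 29 + 42 = 100.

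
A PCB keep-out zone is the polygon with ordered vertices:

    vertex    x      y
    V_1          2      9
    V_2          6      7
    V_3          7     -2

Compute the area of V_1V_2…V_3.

Apply the shoelace formula: 2A = Σ (x_i·y_{i+1} − x_{i+1}·y_i), indices taken mod 3.
Σ = (-40) + (-61) + (67) = -34
Area = |Σ|/2 = 17.

17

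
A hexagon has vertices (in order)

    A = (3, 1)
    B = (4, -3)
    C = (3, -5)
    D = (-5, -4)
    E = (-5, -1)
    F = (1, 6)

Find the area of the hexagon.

61

Cross-terms: -13, -11, -37, -15, -29, -17  ⇒  Σ = -122
Area = |Σ|/2 = 61.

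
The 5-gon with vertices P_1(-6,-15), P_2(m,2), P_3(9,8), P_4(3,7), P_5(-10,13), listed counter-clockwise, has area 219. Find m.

The doubled signed area Σ (x_i y_{i+1} − x_{i+1} y_i) is linear in m.
With m=0 it equals 346; the coefficient of m is 23 (from the two edges through P_2).
So 23·m + 346 = 2·219 = 438 ⇒ m = 4.

4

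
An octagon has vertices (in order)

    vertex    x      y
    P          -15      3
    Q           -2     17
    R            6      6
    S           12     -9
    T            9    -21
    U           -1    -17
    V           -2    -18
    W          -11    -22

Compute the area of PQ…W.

683.5

Apply the shoelace (surveyor's) formula: 2A = Σ (x_i·y_{i+1} − x_{i+1}·y_i), indices taken mod 8.
Σ = (-249) + (-114) + (-126) + (-171) + (-174) + (-16) + (-154) + (-363) = -1367
Area = |Σ|/2 = 683.5.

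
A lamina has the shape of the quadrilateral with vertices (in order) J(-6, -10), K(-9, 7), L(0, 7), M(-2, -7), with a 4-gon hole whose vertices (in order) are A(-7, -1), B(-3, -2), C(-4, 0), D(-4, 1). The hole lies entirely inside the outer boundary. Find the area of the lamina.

96.5

Outer boundary:
Apply the shoelace (surveyor's) formula: 2A = Σ (x_i·y_{i+1} − x_{i+1}·y_i), indices taken mod 4.
Σ = (-132) + (-63) + (14) + (-22) = -203
Area = |Σ|/2 = 101.5.
Hole:
Apply Gauss's area formula: 2A = Σ (x_i·y_{i+1} − x_{i+1}·y_i), indices taken mod 4.
A→B: (-7)(-2) − (-3)(-1) = 11
B→C: (-3)(0) − (-4)(-2) = -8
C→D: (-4)(1) − (-4)(0) = -4
D→A: (-4)(-1) − (-7)(1) = 11
Σ = 10
Area = |Σ|/2 = 5.
Net area = 101.5 − 5 = 96.5.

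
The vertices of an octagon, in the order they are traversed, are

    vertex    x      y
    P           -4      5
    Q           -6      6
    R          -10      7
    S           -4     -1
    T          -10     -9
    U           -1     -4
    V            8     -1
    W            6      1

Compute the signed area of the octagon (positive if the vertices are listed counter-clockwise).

Apply the shoelace formula: 2A = Σ (x_i·y_{i+1} − x_{i+1}·y_i), indices taken mod 8.
Cross-terms: 6, 18, 38, 26, 31, 33, 14, 34  ⇒  Σ = 200
Signed area = Σ/2 = 100 (positive ⇒ counter-clockwise traversal).

100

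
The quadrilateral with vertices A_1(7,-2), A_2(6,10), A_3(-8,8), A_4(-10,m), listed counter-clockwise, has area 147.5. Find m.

1

Write out the shoelace sum; only the two edges meeting at A_4 involve m:
2·Area = [((-8)·m − (-10)·8) + ((-10)·(-2) − 7·m)] + 210
       = -15·m + 310 = 295
⇒ m = 1.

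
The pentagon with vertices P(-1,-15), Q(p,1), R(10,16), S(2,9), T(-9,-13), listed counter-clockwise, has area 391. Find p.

Write out the shoelace sum; only the two edges meeting at Q involve p:
2·Area = [((-1)·1 − p·(-15)) + (p·16 − 10·1)] + 235
       = 31·p + 224 = 782
⇒ p = 18.

18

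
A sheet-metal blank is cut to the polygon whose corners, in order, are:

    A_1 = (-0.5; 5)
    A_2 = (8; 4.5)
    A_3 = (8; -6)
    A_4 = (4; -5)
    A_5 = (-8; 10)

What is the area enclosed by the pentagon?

Apply the shoelace formula: 2A = Σ (x_i·y_{i+1} − x_{i+1}·y_i), indices taken mod 5.
A_1→A_2: (-0.5)(4.5) − (8)(5) = -42.25
A_2→A_3: (8)(-6) − (8)(4.5) = -84
A_3→A_4: (8)(-5) − (4)(-6) = -16
A_4→A_5: (4)(10) − (-8)(-5) = 0
A_5→A_1: (-8)(5) − (-0.5)(10) = -35
Σ = -177.25
Area = |Σ|/2 = 88.625.

88.625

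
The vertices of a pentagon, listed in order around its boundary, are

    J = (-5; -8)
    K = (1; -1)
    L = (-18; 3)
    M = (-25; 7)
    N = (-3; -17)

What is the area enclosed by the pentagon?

Apply the shoelace formula: 2A = Σ (x_i·y_{i+1} − x_{i+1}·y_i), indices taken mod 5.
Σ = (13) + (-15) + (-51) + (446) + (-61) = 332
Area = |Σ|/2 = 166.

166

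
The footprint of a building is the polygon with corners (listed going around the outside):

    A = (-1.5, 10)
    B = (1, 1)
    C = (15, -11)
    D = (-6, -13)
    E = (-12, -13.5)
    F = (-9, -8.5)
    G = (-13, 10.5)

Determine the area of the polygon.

356.125

Cross-terms: -11.5, -26, -261, -75, -19.5, -205, -114.25  ⇒  Σ = -712.25
Area = |Σ|/2 = 356.125.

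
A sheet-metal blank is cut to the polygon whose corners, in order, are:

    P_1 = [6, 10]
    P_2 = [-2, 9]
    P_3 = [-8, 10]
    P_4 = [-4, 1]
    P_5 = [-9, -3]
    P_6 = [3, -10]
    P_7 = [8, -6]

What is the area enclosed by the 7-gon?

228

Apply Gauss's area formula: 2A = Σ (x_i·y_{i+1} − x_{i+1}·y_i), indices taken mod 7.
P_1→P_2: (6)(9) − (-2)(10) = 74
P_2→P_3: (-2)(10) − (-8)(9) = 52
P_3→P_4: (-8)(1) − (-4)(10) = 32
P_4→P_5: (-4)(-3) − (-9)(1) = 21
P_5→P_6: (-9)(-10) − (3)(-3) = 99
P_6→P_7: (3)(-6) − (8)(-10) = 62
P_7→P_1: (8)(10) − (6)(-6) = 116
Σ = 456
Area = |Σ|/2 = 228.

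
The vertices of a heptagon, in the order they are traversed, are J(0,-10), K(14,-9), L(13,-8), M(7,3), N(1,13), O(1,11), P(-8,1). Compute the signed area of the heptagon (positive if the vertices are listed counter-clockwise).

Cross-terms: 140, 5, 95, 88, -2, 89, 80  ⇒  Σ = 495
Signed area = Σ/2 = 247.5 (positive ⇒ counter-clockwise traversal).

247.5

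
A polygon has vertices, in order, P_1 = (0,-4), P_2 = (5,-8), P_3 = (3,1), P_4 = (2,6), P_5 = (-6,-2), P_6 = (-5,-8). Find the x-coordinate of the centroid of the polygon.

Apply Gauss's area formula. First the cross-terms c_i = x_i·y_{i+1} − x_{i+1}·y_i:
  20, 29, 16, 32, 38, 20  ⇒  2A = 155, A = 77.5.
Then Σ (x_i + x_{i+1})·c_i = -234, so x̄ = -234 / (6·77.5) = -78/155.

-78/155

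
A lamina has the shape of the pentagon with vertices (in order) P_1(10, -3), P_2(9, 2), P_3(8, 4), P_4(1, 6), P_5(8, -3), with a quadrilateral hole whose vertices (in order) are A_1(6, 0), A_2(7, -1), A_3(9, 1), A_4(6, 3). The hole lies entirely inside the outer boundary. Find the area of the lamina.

26.5

Outer boundary:
P_1→P_2: (10)(2) − (9)(-3) = 47
P_2→P_3: (9)(4) − (8)(2) = 20
P_3→P_4: (8)(6) − (1)(4) = 44
P_4→P_5: (1)(-3) − (8)(6) = -51
P_5→P_1: (8)(-3) − (10)(-3) = 6
Σ = 66
Area = |Σ|/2 = 33.
Hole:
Apply the shoelace formula: 2A = Σ (x_i·y_{i+1} − x_{i+1}·y_i), indices taken mod 4.
Cross-terms: -6, 16, 21, -18  ⇒  Σ = 13
Area = |Σ|/2 = 6.5.
Net area = 33 − 6.5 = 26.5.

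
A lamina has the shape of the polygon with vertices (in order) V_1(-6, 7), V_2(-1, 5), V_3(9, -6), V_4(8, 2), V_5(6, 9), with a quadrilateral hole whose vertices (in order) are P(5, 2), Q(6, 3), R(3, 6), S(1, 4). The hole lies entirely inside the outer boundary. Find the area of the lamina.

Outer boundary:
Apply the shoelace (surveyor's) formula: 2A = Σ (x_i·y_{i+1} − x_{i+1}·y_i), indices taken mod 5.
Σ = (-23) + (-39) + (66) + (60) + (96) = 160
Area = |Σ|/2 = 80.
Hole:
Apply the shoelace formula: 2A = Σ (x_i·y_{i+1} − x_{i+1}·y_i), indices taken mod 4.
Σ = (3) + (27) + (6) + (-18) = 18
Area = |Σ|/2 = 9.
Net area = 80 − 9 = 71.

71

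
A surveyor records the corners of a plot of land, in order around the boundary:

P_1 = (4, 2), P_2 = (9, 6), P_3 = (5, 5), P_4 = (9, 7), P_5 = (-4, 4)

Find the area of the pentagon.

25.5

Apply Gauss's area formula: 2A = Σ (x_i·y_{i+1} − x_{i+1}·y_i), indices taken mod 5.
Σ = (6) + (15) + (-10) + (64) + (-24) = 51
Area = |Σ|/2 = 25.5.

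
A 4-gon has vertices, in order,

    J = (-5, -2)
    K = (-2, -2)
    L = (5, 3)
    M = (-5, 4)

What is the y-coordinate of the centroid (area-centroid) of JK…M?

19/15

Apply the shoelace formula. First the cross-terms c_i = x_i·y_{i+1} − x_{i+1}·y_i:
  6, 4, 35, 30  ⇒  2A = 75, A = 37.5.
Then Σ (y_i + y_{i+1})·c_i = 285, so ȳ = 285 / (6·37.5) = 19/15.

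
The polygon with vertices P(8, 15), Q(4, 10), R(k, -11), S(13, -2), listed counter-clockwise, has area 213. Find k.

-8

The doubled signed area Σ (x_i y_{i+1} − x_{i+1} y_i) is linear in k.
With k=0 it equals 330; the coefficient of k is -12 (from the two edges through R).
So -12·k + 330 = 2·213 = 426 ⇒ k = -8.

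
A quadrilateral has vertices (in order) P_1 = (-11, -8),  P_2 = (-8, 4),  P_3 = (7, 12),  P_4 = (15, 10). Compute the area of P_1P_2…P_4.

176

Apply the surveyor's formula: 2A = Σ (x_i·y_{i+1} − x_{i+1}·y_i), indices taken mod 4.
Cross-terms: -108, -124, -110, -10  ⇒  Σ = -352
Area = |Σ|/2 = 176.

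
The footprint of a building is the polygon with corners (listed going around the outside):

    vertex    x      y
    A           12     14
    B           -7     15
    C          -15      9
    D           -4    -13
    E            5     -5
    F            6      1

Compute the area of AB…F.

431.5

Apply the shoelace formula: 2A = Σ (x_i·y_{i+1} − x_{i+1}·y_i), indices taken mod 6.
Cross-terms: 278, 162, 231, 85, 35, 72  ⇒  Σ = 863
Area = |Σ|/2 = 431.5.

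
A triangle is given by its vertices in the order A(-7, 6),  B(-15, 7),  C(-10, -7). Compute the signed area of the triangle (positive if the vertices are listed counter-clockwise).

Apply the surveyor's formula: 2A = Σ (x_i·y_{i+1} − x_{i+1}·y_i), indices taken mod 3.
Cross-terms: 41, 175, -109  ⇒  Σ = 107
Signed area = Σ/2 = 53.5 (positive ⇒ counter-clockwise traversal).

53.5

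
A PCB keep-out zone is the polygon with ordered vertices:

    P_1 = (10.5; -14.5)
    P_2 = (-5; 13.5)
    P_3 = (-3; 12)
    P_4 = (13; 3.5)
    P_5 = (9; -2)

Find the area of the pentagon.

Apply the surveyor's formula: 2A = Σ (x_i·y_{i+1} − x_{i+1}·y_i), indices taken mod 5.
Σ = (69.25) + (-19.5) + (-166.5) + (-57.5) + (-109.5) = -283.75
Area = |Σ|/2 = 141.875.

141.875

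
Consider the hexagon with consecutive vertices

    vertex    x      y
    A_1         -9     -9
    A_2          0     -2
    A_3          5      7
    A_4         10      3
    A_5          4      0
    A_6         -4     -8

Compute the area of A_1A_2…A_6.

Apply Gauss's area formula: 2A = Σ (x_i·y_{i+1} − x_{i+1}·y_i), indices taken mod 6.
A_1→A_2: (-9)(-2) − (0)(-9) = 18
A_2→A_3: (0)(7) − (5)(-2) = 10
A_3→A_4: (5)(3) − (10)(7) = -55
A_4→A_5: (10)(0) − (4)(3) = -12
A_5→A_6: (4)(-8) − (-4)(0) = -32
A_6→A_1: (-4)(-9) − (-9)(-8) = -36
Σ = -107
Area = |Σ|/2 = 53.5.

53.5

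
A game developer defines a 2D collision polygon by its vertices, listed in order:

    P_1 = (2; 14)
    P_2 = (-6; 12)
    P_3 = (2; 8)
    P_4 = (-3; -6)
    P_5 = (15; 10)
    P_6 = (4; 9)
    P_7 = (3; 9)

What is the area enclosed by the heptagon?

Apply the shoelace formula: 2A = Σ (x_i·y_{i+1} − x_{i+1}·y_i), indices taken mod 7.
Σ = (108) + (-72) + (12) + (60) + (95) + (9) + (24) = 236
Area = |Σ|/2 = 118.

118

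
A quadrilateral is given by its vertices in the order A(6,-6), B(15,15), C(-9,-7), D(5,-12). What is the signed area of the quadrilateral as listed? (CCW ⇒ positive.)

Apply Gauss's area formula: 2A = Σ (x_i·y_{i+1} − x_{i+1}·y_i), indices taken mod 4.
A→B: (6)(15) − (15)(-6) = 180
B→C: (15)(-7) − (-9)(15) = 30
C→D: (-9)(-12) − (5)(-7) = 143
D→A: (5)(-6) − (6)(-12) = 42
Σ = 395
Signed area = Σ/2 = 197.5 (positive ⇒ counter-clockwise traversal).

197.5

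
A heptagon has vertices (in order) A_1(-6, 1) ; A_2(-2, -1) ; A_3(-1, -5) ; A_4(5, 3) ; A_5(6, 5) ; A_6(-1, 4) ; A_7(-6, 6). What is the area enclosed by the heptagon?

61.5

Apply the surveyor's formula: 2A = Σ (x_i·y_{i+1} − x_{i+1}·y_i), indices taken mod 7.
Cross-terms: 8, 9, 22, 7, 29, 18, 30  ⇒  Σ = 123
Area = |Σ|/2 = 61.5.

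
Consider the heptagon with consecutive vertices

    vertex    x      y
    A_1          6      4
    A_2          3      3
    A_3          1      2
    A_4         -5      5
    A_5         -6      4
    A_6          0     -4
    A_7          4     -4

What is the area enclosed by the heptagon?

57

A_1→A_2: (6)(3) − (3)(4) = 6
A_2→A_3: (3)(2) − (1)(3) = 3
A_3→A_4: (1)(5) − (-5)(2) = 15
A_4→A_5: (-5)(4) − (-6)(5) = 10
A_5→A_6: (-6)(-4) − (0)(4) = 24
A_6→A_7: (0)(-4) − (4)(-4) = 16
A_7→A_1: (4)(4) − (6)(-4) = 40
Σ = 114
Area = |Σ|/2 = 57.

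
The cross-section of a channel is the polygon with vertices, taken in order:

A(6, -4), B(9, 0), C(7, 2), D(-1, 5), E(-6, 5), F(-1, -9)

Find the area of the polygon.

116.5

Apply the surveyor's formula: 2A = Σ (x_i·y_{i+1} − x_{i+1}·y_i), indices taken mod 6.
Σ = (36) + (18) + (37) + (25) + (59) + (58) = 233
Area = |Σ|/2 = 116.5.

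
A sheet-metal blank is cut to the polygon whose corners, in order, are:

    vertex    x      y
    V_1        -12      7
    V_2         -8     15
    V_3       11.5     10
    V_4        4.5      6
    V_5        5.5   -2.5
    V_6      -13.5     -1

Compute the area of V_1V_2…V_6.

271.25

Apply the shoelace (surveyor's) formula: 2A = Σ (x_i·y_{i+1} − x_{i+1}·y_i), indices taken mod 6.
Cross-terms: -124, -252.5, 24, -44.25, -39.25, -106.5  ⇒  Σ = -542.5
Area = |Σ|/2 = 271.25.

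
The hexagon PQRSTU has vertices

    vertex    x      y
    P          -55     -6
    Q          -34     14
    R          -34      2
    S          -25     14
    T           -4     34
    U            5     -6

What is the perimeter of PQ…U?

186

|PQ| = √((21)² + (20)²) = √841 = 29
|QR| = √((0)² + (-12)²) = √144 = 12
|RS| = √((9)² + (12)²) = √225 = 15
|ST| = √((21)² + (20)²) = √841 = 29
|TU| = √((9)² + (-40)²) = √1681 = 41
|UP| = √((-60)² + (0)²) = √3600 = 60
Perimeter = 29 + 12 + 15 + 29 + 41 + 60 = 186.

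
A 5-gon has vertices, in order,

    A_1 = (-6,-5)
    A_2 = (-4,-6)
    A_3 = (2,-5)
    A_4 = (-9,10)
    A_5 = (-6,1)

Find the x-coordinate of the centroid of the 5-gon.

-623/165

Apply the shoelace (surveyor's) formula. First the cross-terms c_i = x_i·y_{i+1} − x_{i+1}·y_i:
  16, 32, -25, 51, 36  ⇒  2A = 110, A = 55.
Then Σ (x_i + x_{i+1})·c_i = -1246, so x̄ = -1246 / (6·55) = -623/165.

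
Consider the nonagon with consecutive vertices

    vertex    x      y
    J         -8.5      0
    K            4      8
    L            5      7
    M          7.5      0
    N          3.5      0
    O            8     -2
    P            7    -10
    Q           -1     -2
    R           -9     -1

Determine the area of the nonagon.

Apply Gauss's area formula: 2A = Σ (x_i·y_{i+1} − x_{i+1}·y_i), indices taken mod 9.
Cross-terms: -68, -12, -52.5, 0, -7, -66, -24, -17, -8.5  ⇒  Σ = -255
Area = |Σ|/2 = 127.5.

127.5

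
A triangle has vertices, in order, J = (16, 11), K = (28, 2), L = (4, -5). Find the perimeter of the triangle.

60

|JK| = √((12)² + (-9)²) = √225 = 15
|KL| = √((-24)² + (-7)²) = √625 = 25
|LJ| = √((12)² + (16)²) = √400 = 20
Perimeter = 15 + 25 + 20 = 60.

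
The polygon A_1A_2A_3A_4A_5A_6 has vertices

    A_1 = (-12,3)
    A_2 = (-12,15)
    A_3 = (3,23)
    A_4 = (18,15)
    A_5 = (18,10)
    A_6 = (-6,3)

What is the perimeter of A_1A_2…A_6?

82

|A_1A_2| = √((0)² + (12)²) = √144 = 12
|A_2A_3| = √((15)² + (8)²) = √289 = 17
|A_3A_4| = √((15)² + (-8)²) = √289 = 17
|A_4A_5| = √((0)² + (-5)²) = √25 = 5
|A_5A_6| = √((-24)² + (-7)²) = √625 = 25
|A_6A_1| = √((-6)² + (0)²) = √36 = 6
Perimeter = 12 + 17 + 17 + 5 + 25 + 6 = 82.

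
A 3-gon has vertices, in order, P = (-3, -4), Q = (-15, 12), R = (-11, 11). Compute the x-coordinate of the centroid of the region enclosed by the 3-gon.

Apply the shoelace (surveyor's) formula. First the cross-terms c_i = x_i·y_{i+1} − x_{i+1}·y_i:
  -96, -33, 77  ⇒  2A = -52, A = -26.
Then Σ (x_i + x_{i+1})·c_i = 1508, so x̄ = 1508 / (6·(-26)) = -29/3.

-29/3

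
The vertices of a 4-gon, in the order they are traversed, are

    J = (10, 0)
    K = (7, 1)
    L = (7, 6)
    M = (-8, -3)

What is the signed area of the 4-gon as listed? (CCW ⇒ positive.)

51

Apply the shoelace formula: 2A = Σ (x_i·y_{i+1} − x_{i+1}·y_i), indices taken mod 4.
Σ = (10) + (35) + (27) + (30) = 102
Signed area = Σ/2 = 51 (positive ⇒ counter-clockwise traversal).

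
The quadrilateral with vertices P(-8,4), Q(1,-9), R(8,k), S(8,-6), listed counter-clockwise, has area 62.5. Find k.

-7

The doubled signed area Σ (x_i y_{i+1} − x_{i+1} y_i) is linear in k.
With k=0 it equals 76; the coefficient of k is -7 (from the two edges through R).
So -7·k + 76 = 2·62.5 = 125 ⇒ k = -7.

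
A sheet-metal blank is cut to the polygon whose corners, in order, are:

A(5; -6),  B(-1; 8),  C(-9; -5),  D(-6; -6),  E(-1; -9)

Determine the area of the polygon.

Apply the surveyor's formula: 2A = Σ (x_i·y_{i+1} − x_{i+1}·y_i), indices taken mod 5.
Cross-terms: 34, 77, 24, 48, 51  ⇒  Σ = 234
Area = |Σ|/2 = 117.

117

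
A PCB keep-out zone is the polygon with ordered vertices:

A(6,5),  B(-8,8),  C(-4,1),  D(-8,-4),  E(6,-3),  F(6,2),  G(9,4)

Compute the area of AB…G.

120.5

Σ = (88) + (24) + (24) + (48) + (30) + (6) + (21) = 241
Area = |Σ|/2 = 120.5.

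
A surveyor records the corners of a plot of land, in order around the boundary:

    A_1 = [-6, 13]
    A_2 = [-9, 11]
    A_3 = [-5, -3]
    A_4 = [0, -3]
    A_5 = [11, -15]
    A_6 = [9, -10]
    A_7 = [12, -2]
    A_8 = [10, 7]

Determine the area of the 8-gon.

292

Apply the surveyor's formula: 2A = Σ (x_i·y_{i+1} − x_{i+1}·y_i), indices taken mod 8.
A_1→A_2: (-6)(11) − (-9)(13) = 51
A_2→A_3: (-9)(-3) − (-5)(11) = 82
A_3→A_4: (-5)(-3) − (0)(-3) = 15
A_4→A_5: (0)(-15) − (11)(-3) = 33
A_5→A_6: (11)(-10) − (9)(-15) = 25
A_6→A_7: (9)(-2) − (12)(-10) = 102
A_7→A_8: (12)(7) − (10)(-2) = 104
A_8→A_1: (10)(13) − (-6)(7) = 172
Σ = 584
Area = |Σ|/2 = 292.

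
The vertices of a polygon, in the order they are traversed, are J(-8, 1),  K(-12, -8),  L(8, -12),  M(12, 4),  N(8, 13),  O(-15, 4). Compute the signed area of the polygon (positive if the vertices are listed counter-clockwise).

414

Apply the shoelace formula: 2A = Σ (x_i·y_{i+1} − x_{i+1}·y_i), indices taken mod 6.
Σ = (76) + (208) + (176) + (124) + (227) + (17) = 828
Signed area = Σ/2 = 414 (positive ⇒ counter-clockwise traversal).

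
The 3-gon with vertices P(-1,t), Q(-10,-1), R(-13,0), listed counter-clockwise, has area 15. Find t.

-14

The doubled signed area Σ (x_i y_{i+1} − x_{i+1} y_i) is linear in t.
With t=0 it equals -12; the coefficient of t is -3 (from the two edges through P).
So -3·t + -12 = 2·15 = 30 ⇒ t = -14.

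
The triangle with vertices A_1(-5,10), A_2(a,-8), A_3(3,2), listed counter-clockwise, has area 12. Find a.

The doubled signed area Σ (x_i y_{i+1} − x_{i+1} y_i) is linear in a.
With a=0 it equals 104; the coefficient of a is -8 (from the two edges through A_2).
So -8·a + 104 = 2·12 = 24 ⇒ a = 10.

10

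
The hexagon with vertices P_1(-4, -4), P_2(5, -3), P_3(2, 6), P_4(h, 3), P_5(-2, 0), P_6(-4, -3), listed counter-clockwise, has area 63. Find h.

-6

Write out the shoelace sum; only the two edges meeting at P_4 involve h:
2·Area = [(2·3 − h·6) + (h·0 − (-2)·3)] + 78
       = -6·h + 90 = 126
⇒ h = -6.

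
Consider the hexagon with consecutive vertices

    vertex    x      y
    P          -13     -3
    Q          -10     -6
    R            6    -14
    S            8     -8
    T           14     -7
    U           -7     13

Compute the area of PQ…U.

Apply Gauss's area formula: 2A = Σ (x_i·y_{i+1} − x_{i+1}·y_i), indices taken mod 6.
Σ = (48) + (176) + (64) + (56) + (133) + (190) = 667
Area = |Σ|/2 = 333.5.

333.5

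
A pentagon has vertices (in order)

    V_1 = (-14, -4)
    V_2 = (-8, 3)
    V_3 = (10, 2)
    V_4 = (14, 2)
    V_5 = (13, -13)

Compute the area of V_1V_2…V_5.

Apply Gauss's area formula: 2A = Σ (x_i·y_{i+1} − x_{i+1}·y_i), indices taken mod 5.
Σ = (-74) + (-46) + (-8) + (-208) + (-234) = -570
Area = |Σ|/2 = 285.

285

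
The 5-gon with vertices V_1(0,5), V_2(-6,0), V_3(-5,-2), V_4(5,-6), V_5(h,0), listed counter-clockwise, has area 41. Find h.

Write out the shoelace sum; only the two edges meeting at V_5 involve h:
2·Area = [(5·0 − h·(-6)) + (h·5 − 0·0)] + 82
       = 11·h + 82 = 82
⇒ h = 0.

0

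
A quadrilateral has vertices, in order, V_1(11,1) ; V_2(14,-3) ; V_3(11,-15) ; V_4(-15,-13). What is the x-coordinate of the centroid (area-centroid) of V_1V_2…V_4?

Apply Gauss's area formula. First the cross-terms c_i = x_i·y_{i+1} − x_{i+1}·y_i:
  -47, -177, -368, 128  ⇒  2A = -464, A = -232.
Then Σ (x_i + x_{i+1})·c_i = -4640, so x̄ = -4640 / (6·(-232)) = 10/3.

10/3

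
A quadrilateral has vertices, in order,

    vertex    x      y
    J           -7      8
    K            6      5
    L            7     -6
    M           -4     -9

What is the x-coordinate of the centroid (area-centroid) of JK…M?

Apply the shoelace (surveyor's) formula. First the cross-terms c_i = x_i·y_{i+1} − x_{i+1}·y_i:
  -83, -71, -87, -95  ⇒  2A = -336, A = -168.
Then Σ (x_i + x_{i+1})·c_i = -56, so x̄ = -56 / (6·(-168)) = 1/18.

1/18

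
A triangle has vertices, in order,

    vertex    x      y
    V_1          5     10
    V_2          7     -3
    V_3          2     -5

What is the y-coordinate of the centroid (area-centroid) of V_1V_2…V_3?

Apply the surveyor's formula. First the cross-terms c_i = x_i·y_{i+1} − x_{i+1}·y_i:
  -85, -29, 45  ⇒  2A = -69, A = -34.5.
Then Σ (y_i + y_{i+1})·c_i = -138, so ȳ = -138 / (6·(-34.5)) = 2/3.

2/3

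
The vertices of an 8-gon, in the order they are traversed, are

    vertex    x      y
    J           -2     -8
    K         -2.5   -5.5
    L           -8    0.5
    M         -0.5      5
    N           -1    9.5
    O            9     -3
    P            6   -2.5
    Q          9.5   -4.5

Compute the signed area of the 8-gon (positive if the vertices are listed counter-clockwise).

Apply the surveyor's formula: 2A = Σ (x_i·y_{i+1} − x_{i+1}·y_i), indices taken mod 8.
Σ = (-9) + (-45.25) + (-39.75) + (0.25) + (-82.5) + (-4.5) + (-3.25) + (-85) = -269
Signed area = Σ/2 = -134.5 (negative ⇒ clockwise traversal).

-134.5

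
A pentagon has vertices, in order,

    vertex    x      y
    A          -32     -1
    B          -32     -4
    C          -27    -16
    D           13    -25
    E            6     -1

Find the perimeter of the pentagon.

120

|AB| = √((0)² + (-3)²) = √9 = 3
|BC| = √((5)² + (-12)²) = √169 = 13
|CD| = √((40)² + (-9)²) = √1681 = 41
|DE| = √((-7)² + (24)²) = √625 = 25
|EA| = √((-38)² + (0)²) = √1444 = 38
Perimeter = 3 + 13 + 41 + 25 + 38 = 120.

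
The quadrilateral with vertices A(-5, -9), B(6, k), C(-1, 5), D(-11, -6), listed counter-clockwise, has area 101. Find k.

3

Write out the shoelace sum; only the two edges meeting at B involve k:
2·Area = [((-5)·k − 6·(-9)) + (6·5 − (-1)·k)] + 130
       = -4·k + 214 = 202
⇒ k = 3.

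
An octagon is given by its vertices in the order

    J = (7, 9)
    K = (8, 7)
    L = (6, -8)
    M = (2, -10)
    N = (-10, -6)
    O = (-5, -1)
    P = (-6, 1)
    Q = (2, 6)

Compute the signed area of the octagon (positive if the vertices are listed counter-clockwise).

Cross-terms: -23, -106, -44, -112, -20, -11, -38, -24  ⇒  Σ = -378
Signed area = Σ/2 = -189 (negative ⇒ clockwise traversal).

-189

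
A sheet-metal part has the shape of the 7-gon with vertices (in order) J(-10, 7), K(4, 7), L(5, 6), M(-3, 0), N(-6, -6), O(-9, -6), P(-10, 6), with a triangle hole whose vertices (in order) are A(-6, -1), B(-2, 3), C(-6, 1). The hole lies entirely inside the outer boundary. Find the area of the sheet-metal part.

103.5

Outer boundary:
Apply Gauss's area formula: 2A = Σ (x_i·y_{i+1} − x_{i+1}·y_i), indices taken mod 7.
Σ = (-98) + (-11) + (18) + (18) + (-18) + (-114) + (-10) = -215
Area = |Σ|/2 = 107.5.
Hole:
Σ = (-20) + (16) + (12) = 8
Area = |Σ|/2 = 4.
Net area = 107.5 − 4 = 103.5.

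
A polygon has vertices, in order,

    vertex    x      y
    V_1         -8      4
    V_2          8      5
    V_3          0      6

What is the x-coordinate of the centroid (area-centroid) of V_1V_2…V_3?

0

Apply the shoelace formula. First the cross-terms c_i = x_i·y_{i+1} − x_{i+1}·y_i:
  -72, 48, 48  ⇒  2A = 24, A = 12.
Then Σ (x_i + x_{i+1})·c_i = 0, so x̄ = 0 / (6·12) = 0.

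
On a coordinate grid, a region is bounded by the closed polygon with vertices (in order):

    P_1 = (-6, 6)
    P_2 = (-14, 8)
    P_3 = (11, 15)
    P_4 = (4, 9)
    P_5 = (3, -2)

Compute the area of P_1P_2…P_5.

P_1→P_2: (-6)(8) − (-14)(6) = 36
P_2→P_3: (-14)(15) − (11)(8) = -298
P_3→P_4: (11)(9) − (4)(15) = 39
P_4→P_5: (4)(-2) − (3)(9) = -35
P_5→P_1: (3)(6) − (-6)(-2) = 6
Σ = -252
Area = |Σ|/2 = 126.

126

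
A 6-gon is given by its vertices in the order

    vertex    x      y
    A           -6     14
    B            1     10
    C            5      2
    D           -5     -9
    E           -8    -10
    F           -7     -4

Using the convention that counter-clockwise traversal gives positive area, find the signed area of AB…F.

-169.5

Apply the shoelace formula: 2A = Σ (x_i·y_{i+1} − x_{i+1}·y_i), indices taken mod 6.
Σ = (-74) + (-48) + (-35) + (-22) + (-38) + (-122) = -339
Signed area = Σ/2 = -169.5 (negative ⇒ clockwise traversal).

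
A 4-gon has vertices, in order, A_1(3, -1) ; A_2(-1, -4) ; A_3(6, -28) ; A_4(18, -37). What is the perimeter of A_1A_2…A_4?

84

|A_1A_2| = √((-4)² + (-3)²) = √25 = 5
|A_2A_3| = √((7)² + (-24)²) = √625 = 25
|A_3A_4| = √((12)² + (-9)²) = √225 = 15
|A_4A_1| = √((-15)² + (36)²) = √1521 = 39
Perimeter = 5 + 25 + 15 + 39 = 84.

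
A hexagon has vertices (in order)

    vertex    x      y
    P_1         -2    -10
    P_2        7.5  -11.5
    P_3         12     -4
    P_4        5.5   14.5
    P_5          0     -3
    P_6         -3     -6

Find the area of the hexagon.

197.25

Apply the surveyor's formula: 2A = Σ (x_i·y_{i+1} − x_{i+1}·y_i), indices taken mod 6.
Σ = (98) + (108) + (196) + (-16.5) + (-9) + (18) = 394.5
Area = |Σ|/2 = 197.25.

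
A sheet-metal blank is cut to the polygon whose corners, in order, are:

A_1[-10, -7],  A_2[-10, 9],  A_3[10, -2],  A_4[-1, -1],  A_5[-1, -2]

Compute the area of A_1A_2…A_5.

127

Apply Gauss's area formula: 2A = Σ (x_i·y_{i+1} − x_{i+1}·y_i), indices taken mod 5.
Σ = (-160) + (-70) + (-12) + (1) + (-13) = -254
Area = |Σ|/2 = 127.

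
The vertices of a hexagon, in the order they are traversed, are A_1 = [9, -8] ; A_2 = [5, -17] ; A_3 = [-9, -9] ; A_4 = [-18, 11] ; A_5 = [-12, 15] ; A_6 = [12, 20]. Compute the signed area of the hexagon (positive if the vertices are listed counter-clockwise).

-703

Apply the shoelace formula: 2A = Σ (x_i·y_{i+1} − x_{i+1}·y_i), indices taken mod 6.
Σ = (-113) + (-198) + (-261) + (-138) + (-420) + (-276) = -1406
Signed area = Σ/2 = -703 (negative ⇒ clockwise traversal).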